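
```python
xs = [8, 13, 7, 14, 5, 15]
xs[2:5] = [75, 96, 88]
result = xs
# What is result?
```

xs starts as [8, 13, 7, 14, 5, 15] (length 6). The slice xs[2:5] covers indices [2, 3, 4] with values [7, 14, 5]. Replacing that slice with [75, 96, 88] (same length) produces [8, 13, 75, 96, 88, 15].

[8, 13, 75, 96, 88, 15]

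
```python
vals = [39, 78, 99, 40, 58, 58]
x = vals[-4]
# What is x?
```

vals has length 6. Negative index -4 maps to positive index 6 + (-4) = 2. vals[2] = 99.

99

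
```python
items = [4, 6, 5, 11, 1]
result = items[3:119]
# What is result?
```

items has length 5. The slice items[3:119] selects indices [3, 4] (3->11, 4->1), giving [11, 1].

[11, 1]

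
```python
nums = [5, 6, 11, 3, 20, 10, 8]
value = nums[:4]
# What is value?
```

nums has length 7. The slice nums[:4] selects indices [0, 1, 2, 3] (0->5, 1->6, 2->11, 3->3), giving [5, 6, 11, 3].

[5, 6, 11, 3]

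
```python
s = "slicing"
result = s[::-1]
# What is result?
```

s has length 7. The slice s[::-1] selects indices [6, 5, 4, 3, 2, 1, 0] (6->'g', 5->'n', 4->'i', 3->'c', 2->'i', 1->'l', 0->'s'), giving 'gnicils'.

'gnicils'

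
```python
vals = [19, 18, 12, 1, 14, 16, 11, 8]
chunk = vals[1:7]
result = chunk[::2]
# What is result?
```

vals has length 8. The slice vals[1:7] selects indices [1, 2, 3, 4, 5, 6] (1->18, 2->12, 3->1, 4->14, 5->16, 6->11), giving [18, 12, 1, 14, 16, 11]. So chunk = [18, 12, 1, 14, 16, 11]. chunk has length 6. The slice chunk[::2] selects indices [0, 2, 4] (0->18, 2->1, 4->16), giving [18, 1, 16].

[18, 1, 16]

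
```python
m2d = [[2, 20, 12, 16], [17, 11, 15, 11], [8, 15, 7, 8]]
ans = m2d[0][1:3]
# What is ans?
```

m2d[0] = [2, 20, 12, 16]. m2d[0] has length 4. The slice m2d[0][1:3] selects indices [1, 2] (1->20, 2->12), giving [20, 12].

[20, 12]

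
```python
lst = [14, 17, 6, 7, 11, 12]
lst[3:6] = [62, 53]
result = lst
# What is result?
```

lst starts as [14, 17, 6, 7, 11, 12] (length 6). The slice lst[3:6] covers indices [3, 4, 5] with values [7, 11, 12]. Replacing that slice with [62, 53] (different length) produces [14, 17, 6, 62, 53].

[14, 17, 6, 62, 53]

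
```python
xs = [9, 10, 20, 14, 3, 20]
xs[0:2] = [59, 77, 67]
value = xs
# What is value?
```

xs starts as [9, 10, 20, 14, 3, 20] (length 6). The slice xs[0:2] covers indices [0, 1] with values [9, 10]. Replacing that slice with [59, 77, 67] (different length) produces [59, 77, 67, 20, 14, 3, 20].

[59, 77, 67, 20, 14, 3, 20]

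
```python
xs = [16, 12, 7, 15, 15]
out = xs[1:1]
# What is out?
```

xs has length 5. The slice xs[1:1] resolves to an empty index range, so the result is [].

[]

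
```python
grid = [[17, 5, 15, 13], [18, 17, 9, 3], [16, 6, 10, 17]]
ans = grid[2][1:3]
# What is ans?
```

grid[2] = [16, 6, 10, 17]. grid[2] has length 4. The slice grid[2][1:3] selects indices [1, 2] (1->6, 2->10), giving [6, 10].

[6, 10]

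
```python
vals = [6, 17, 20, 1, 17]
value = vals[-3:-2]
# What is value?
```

vals has length 5. The slice vals[-3:-2] selects indices [2] (2->20), giving [20].

[20]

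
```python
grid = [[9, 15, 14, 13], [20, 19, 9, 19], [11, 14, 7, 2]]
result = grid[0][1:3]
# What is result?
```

grid[0] = [9, 15, 14, 13]. grid[0] has length 4. The slice grid[0][1:3] selects indices [1, 2] (1->15, 2->14), giving [15, 14].

[15, 14]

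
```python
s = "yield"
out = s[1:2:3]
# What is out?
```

s has length 5. The slice s[1:2:3] selects indices [1] (1->'i'), giving 'i'.

'i'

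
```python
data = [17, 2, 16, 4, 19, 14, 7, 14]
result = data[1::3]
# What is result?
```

data has length 8. The slice data[1::3] selects indices [1, 4, 7] (1->2, 4->19, 7->14), giving [2, 19, 14].

[2, 19, 14]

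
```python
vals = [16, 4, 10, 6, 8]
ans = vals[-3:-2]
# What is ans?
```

vals has length 5. The slice vals[-3:-2] selects indices [2] (2->10), giving [10].

[10]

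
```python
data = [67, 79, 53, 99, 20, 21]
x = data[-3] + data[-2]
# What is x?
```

data has length 6. Negative index -3 maps to positive index 6 + (-3) = 3. data[3] = 99.
data has length 6. Negative index -2 maps to positive index 6 + (-2) = 4. data[4] = 20.
Sum: 99 + 20 = 119.

119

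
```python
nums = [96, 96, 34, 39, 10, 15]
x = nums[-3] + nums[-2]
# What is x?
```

nums has length 6. Negative index -3 maps to positive index 6 + (-3) = 3. nums[3] = 39.
nums has length 6. Negative index -2 maps to positive index 6 + (-2) = 4. nums[4] = 10.
Sum: 39 + 10 = 49.

49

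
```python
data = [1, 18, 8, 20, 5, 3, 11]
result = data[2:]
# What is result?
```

data has length 7. The slice data[2:] selects indices [2, 3, 4, 5, 6] (2->8, 3->20, 4->5, 5->3, 6->11), giving [8, 20, 5, 3, 11].

[8, 20, 5, 3, 11]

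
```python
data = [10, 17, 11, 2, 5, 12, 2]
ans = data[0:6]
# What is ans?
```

data has length 7. The slice data[0:6] selects indices [0, 1, 2, 3, 4, 5] (0->10, 1->17, 2->11, 3->2, 4->5, 5->12), giving [10, 17, 11, 2, 5, 12].

[10, 17, 11, 2, 5, 12]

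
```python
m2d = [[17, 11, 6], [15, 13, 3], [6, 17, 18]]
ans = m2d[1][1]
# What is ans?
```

m2d[1] = [15, 13, 3]. Taking column 1 of that row yields 13.

13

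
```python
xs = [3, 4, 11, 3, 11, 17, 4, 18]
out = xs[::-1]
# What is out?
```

xs has length 8. The slice xs[::-1] selects indices [7, 6, 5, 4, 3, 2, 1, 0] (7->18, 6->4, 5->17, 4->11, 3->3, 2->11, 1->4, 0->3), giving [18, 4, 17, 11, 3, 11, 4, 3].

[18, 4, 17, 11, 3, 11, 4, 3]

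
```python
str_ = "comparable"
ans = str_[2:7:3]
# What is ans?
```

str_ has length 10. The slice str_[2:7:3] selects indices [2, 5] (2->'m', 5->'r'), giving 'mr'.

'mr'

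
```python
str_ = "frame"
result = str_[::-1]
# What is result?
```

str_ has length 5. The slice str_[::-1] selects indices [4, 3, 2, 1, 0] (4->'e', 3->'m', 2->'a', 1->'r', 0->'f'), giving 'emarf'.

'emarf'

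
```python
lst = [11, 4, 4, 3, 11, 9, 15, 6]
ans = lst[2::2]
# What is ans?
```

lst has length 8. The slice lst[2::2] selects indices [2, 4, 6] (2->4, 4->11, 6->15), giving [4, 11, 15].

[4, 11, 15]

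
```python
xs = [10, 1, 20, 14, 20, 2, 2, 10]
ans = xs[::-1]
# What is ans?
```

xs has length 8. The slice xs[::-1] selects indices [7, 6, 5, 4, 3, 2, 1, 0] (7->10, 6->2, 5->2, 4->20, 3->14, 2->20, 1->1, 0->10), giving [10, 2, 2, 20, 14, 20, 1, 10].

[10, 2, 2, 20, 14, 20, 1, 10]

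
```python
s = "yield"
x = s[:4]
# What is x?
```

s has length 5. The slice s[:4] selects indices [0, 1, 2, 3] (0->'y', 1->'i', 2->'e', 3->'l'), giving 'yiel'.

'yiel'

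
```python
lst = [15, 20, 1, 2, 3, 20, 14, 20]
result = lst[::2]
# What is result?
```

lst has length 8. The slice lst[::2] selects indices [0, 2, 4, 6] (0->15, 2->1, 4->3, 6->14), giving [15, 1, 3, 14].

[15, 1, 3, 14]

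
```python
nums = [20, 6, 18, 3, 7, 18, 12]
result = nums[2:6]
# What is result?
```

nums has length 7. The slice nums[2:6] selects indices [2, 3, 4, 5] (2->18, 3->3, 4->7, 5->18), giving [18, 3, 7, 18].

[18, 3, 7, 18]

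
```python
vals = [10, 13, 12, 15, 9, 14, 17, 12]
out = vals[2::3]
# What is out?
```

vals has length 8. The slice vals[2::3] selects indices [2, 5] (2->12, 5->14), giving [12, 14].

[12, 14]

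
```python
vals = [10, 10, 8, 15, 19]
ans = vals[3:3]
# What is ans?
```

vals has length 5. The slice vals[3:3] resolves to an empty index range, so the result is [].

[]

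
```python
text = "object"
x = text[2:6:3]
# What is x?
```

text has length 6. The slice text[2:6:3] selects indices [2, 5] (2->'j', 5->'t'), giving 'jt'.

'jt'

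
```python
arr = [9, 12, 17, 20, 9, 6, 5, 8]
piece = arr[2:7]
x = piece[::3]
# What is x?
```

arr has length 8. The slice arr[2:7] selects indices [2, 3, 4, 5, 6] (2->17, 3->20, 4->9, 5->6, 6->5), giving [17, 20, 9, 6, 5]. So piece = [17, 20, 9, 6, 5]. piece has length 5. The slice piece[::3] selects indices [0, 3] (0->17, 3->6), giving [17, 6].

[17, 6]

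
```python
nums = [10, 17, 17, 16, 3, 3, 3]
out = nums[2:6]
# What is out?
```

nums has length 7. The slice nums[2:6] selects indices [2, 3, 4, 5] (2->17, 3->16, 4->3, 5->3), giving [17, 16, 3, 3].

[17, 16, 3, 3]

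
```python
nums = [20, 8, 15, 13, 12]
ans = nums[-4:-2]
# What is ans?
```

nums has length 5. The slice nums[-4:-2] selects indices [1, 2] (1->8, 2->15), giving [8, 15].

[8, 15]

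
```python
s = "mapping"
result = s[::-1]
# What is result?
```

s has length 7. The slice s[::-1] selects indices [6, 5, 4, 3, 2, 1, 0] (6->'g', 5->'n', 4->'i', 3->'p', 2->'p', 1->'a', 0->'m'), giving 'gnippam'.

'gnippam'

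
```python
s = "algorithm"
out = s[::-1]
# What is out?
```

s has length 9. The slice s[::-1] selects indices [8, 7, 6, 5, 4, 3, 2, 1, 0] (8->'m', 7->'h', 6->'t', 5->'i', 4->'r', 3->'o', 2->'g', 1->'l', 0->'a'), giving 'mhtirogla'.

'mhtirogla'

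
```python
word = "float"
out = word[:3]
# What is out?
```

word has length 5. The slice word[:3] selects indices [0, 1, 2] (0->'f', 1->'l', 2->'o'), giving 'flo'.

'flo'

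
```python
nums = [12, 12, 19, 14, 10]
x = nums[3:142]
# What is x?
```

nums has length 5. The slice nums[3:142] selects indices [3, 4] (3->14, 4->10), giving [14, 10].

[14, 10]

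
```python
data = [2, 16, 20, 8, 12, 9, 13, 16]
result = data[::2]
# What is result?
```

data has length 8. The slice data[::2] selects indices [0, 2, 4, 6] (0->2, 2->20, 4->12, 6->13), giving [2, 20, 12, 13].

[2, 20, 12, 13]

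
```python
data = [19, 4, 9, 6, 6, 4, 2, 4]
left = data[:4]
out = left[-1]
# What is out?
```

data has length 8. The slice data[:4] selects indices [0, 1, 2, 3] (0->19, 1->4, 2->9, 3->6), giving [19, 4, 9, 6]. So left = [19, 4, 9, 6]. Then left[-1] = 6.

6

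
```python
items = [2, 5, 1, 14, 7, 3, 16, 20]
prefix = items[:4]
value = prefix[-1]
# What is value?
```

items has length 8. The slice items[:4] selects indices [0, 1, 2, 3] (0->2, 1->5, 2->1, 3->14), giving [2, 5, 1, 14]. So prefix = [2, 5, 1, 14]. Then prefix[-1] = 14.

14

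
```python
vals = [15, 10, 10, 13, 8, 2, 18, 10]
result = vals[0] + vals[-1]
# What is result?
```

vals has length 8. vals[0] = 15.
vals has length 8. Negative index -1 maps to positive index 8 + (-1) = 7. vals[7] = 10.
Sum: 15 + 10 = 25.

25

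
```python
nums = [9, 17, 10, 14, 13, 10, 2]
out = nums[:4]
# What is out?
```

nums has length 7. The slice nums[:4] selects indices [0, 1, 2, 3] (0->9, 1->17, 2->10, 3->14), giving [9, 17, 10, 14].

[9, 17, 10, 14]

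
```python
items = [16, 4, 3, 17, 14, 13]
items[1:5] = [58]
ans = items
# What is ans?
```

items starts as [16, 4, 3, 17, 14, 13] (length 6). The slice items[1:5] covers indices [1, 2, 3, 4] with values [4, 3, 17, 14]. Replacing that slice with [58] (different length) produces [16, 58, 13].

[16, 58, 13]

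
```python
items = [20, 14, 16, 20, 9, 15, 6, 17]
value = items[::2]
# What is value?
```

items has length 8. The slice items[::2] selects indices [0, 2, 4, 6] (0->20, 2->16, 4->9, 6->6), giving [20, 16, 9, 6].

[20, 16, 9, 6]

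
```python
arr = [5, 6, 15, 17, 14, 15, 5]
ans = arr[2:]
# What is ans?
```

arr has length 7. The slice arr[2:] selects indices [2, 3, 4, 5, 6] (2->15, 3->17, 4->14, 5->15, 6->5), giving [15, 17, 14, 15, 5].

[15, 17, 14, 15, 5]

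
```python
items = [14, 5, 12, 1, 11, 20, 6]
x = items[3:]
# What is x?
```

items has length 7. The slice items[3:] selects indices [3, 4, 5, 6] (3->1, 4->11, 5->20, 6->6), giving [1, 11, 20, 6].

[1, 11, 20, 6]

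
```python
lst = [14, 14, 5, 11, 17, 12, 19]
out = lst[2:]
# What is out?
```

lst has length 7. The slice lst[2:] selects indices [2, 3, 4, 5, 6] (2->5, 3->11, 4->17, 5->12, 6->19), giving [5, 11, 17, 12, 19].

[5, 11, 17, 12, 19]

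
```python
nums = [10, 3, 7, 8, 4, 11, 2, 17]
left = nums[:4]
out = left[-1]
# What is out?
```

nums has length 8. The slice nums[:4] selects indices [0, 1, 2, 3] (0->10, 1->3, 2->7, 3->8), giving [10, 3, 7, 8]. So left = [10, 3, 7, 8]. Then left[-1] = 8.

8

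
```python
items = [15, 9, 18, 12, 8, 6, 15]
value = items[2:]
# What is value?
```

items has length 7. The slice items[2:] selects indices [2, 3, 4, 5, 6] (2->18, 3->12, 4->8, 5->6, 6->15), giving [18, 12, 8, 6, 15].

[18, 12, 8, 6, 15]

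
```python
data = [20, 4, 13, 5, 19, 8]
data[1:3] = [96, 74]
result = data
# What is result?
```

data starts as [20, 4, 13, 5, 19, 8] (length 6). The slice data[1:3] covers indices [1, 2] with values [4, 13]. Replacing that slice with [96, 74] (same length) produces [20, 96, 74, 5, 19, 8].

[20, 96, 74, 5, 19, 8]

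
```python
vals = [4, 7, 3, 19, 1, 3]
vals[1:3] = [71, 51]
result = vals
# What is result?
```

vals starts as [4, 7, 3, 19, 1, 3] (length 6). The slice vals[1:3] covers indices [1, 2] with values [7, 3]. Replacing that slice with [71, 51] (same length) produces [4, 71, 51, 19, 1, 3].

[4, 71, 51, 19, 1, 3]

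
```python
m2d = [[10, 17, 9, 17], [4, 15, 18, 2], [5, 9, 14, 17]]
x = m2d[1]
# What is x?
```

m2d has 3 rows. Row 1 is [4, 15, 18, 2].

[4, 15, 18, 2]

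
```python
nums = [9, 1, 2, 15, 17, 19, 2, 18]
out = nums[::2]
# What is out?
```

nums has length 8. The slice nums[::2] selects indices [0, 2, 4, 6] (0->9, 2->2, 4->17, 6->2), giving [9, 2, 17, 2].

[9, 2, 17, 2]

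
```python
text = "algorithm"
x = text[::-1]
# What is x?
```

text has length 9. The slice text[::-1] selects indices [8, 7, 6, 5, 4, 3, 2, 1, 0] (8->'m', 7->'h', 6->'t', 5->'i', 4->'r', 3->'o', 2->'g', 1->'l', 0->'a'), giving 'mhtirogla'.

'mhtirogla'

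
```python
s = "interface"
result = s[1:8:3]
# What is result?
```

s has length 9. The slice s[1:8:3] selects indices [1, 4, 7] (1->'n', 4->'r', 7->'c'), giving 'nrc'.

'nrc'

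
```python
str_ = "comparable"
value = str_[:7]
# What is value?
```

str_ has length 10. The slice str_[:7] selects indices [0, 1, 2, 3, 4, 5, 6] (0->'c', 1->'o', 2->'m', 3->'p', 4->'a', 5->'r', 6->'a'), giving 'compara'.

'compara'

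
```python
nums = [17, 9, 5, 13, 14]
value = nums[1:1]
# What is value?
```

nums has length 5. The slice nums[1:1] resolves to an empty index range, so the result is [].

[]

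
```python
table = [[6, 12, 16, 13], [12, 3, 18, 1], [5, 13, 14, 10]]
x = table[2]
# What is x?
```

table has 3 rows. Row 2 is [5, 13, 14, 10].

[5, 13, 14, 10]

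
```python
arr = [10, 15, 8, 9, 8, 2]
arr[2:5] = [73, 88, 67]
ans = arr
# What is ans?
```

arr starts as [10, 15, 8, 9, 8, 2] (length 6). The slice arr[2:5] covers indices [2, 3, 4] with values [8, 9, 8]. Replacing that slice with [73, 88, 67] (same length) produces [10, 15, 73, 88, 67, 2].

[10, 15, 73, 88, 67, 2]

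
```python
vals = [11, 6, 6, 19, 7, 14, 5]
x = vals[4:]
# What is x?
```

vals has length 7. The slice vals[4:] selects indices [4, 5, 6] (4->7, 5->14, 6->5), giving [7, 14, 5].

[7, 14, 5]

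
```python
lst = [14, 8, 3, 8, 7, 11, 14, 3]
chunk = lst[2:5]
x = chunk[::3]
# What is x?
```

lst has length 8. The slice lst[2:5] selects indices [2, 3, 4] (2->3, 3->8, 4->7), giving [3, 8, 7]. So chunk = [3, 8, 7]. chunk has length 3. The slice chunk[::3] selects indices [0] (0->3), giving [3].

[3]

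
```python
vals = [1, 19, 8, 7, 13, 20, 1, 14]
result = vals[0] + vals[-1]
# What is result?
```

vals has length 8. vals[0] = 1.
vals has length 8. Negative index -1 maps to positive index 8 + (-1) = 7. vals[7] = 14.
Sum: 1 + 14 = 15.

15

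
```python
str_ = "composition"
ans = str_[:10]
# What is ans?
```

str_ has length 11. The slice str_[:10] selects indices [0, 1, 2, 3, 4, 5, 6, 7, 8, 9] (0->'c', 1->'o', 2->'m', 3->'p', 4->'o', 5->'s', 6->'i', 7->'t', 8->'i', 9->'o'), giving 'compositio'.

'compositio'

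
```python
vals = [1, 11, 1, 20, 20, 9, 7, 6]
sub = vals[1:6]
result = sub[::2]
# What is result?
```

vals has length 8. The slice vals[1:6] selects indices [1, 2, 3, 4, 5] (1->11, 2->1, 3->20, 4->20, 5->9), giving [11, 1, 20, 20, 9]. So sub = [11, 1, 20, 20, 9]. sub has length 5. The slice sub[::2] selects indices [0, 2, 4] (0->11, 2->20, 4->9), giving [11, 20, 9].

[11, 20, 9]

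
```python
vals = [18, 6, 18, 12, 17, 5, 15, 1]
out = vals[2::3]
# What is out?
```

vals has length 8. The slice vals[2::3] selects indices [2, 5] (2->18, 5->5), giving [18, 5].

[18, 5]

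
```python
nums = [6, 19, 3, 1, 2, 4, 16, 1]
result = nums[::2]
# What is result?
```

nums has length 8. The slice nums[::2] selects indices [0, 2, 4, 6] (0->6, 2->3, 4->2, 6->16), giving [6, 3, 2, 16].

[6, 3, 2, 16]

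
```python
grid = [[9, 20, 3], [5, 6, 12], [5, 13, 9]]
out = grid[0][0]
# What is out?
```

grid[0] = [9, 20, 3]. Taking column 0 of that row yields 9.

9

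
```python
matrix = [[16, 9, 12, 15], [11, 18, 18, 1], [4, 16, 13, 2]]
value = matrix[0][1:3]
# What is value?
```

matrix[0] = [16, 9, 12, 15]. matrix[0] has length 4. The slice matrix[0][1:3] selects indices [1, 2] (1->9, 2->12), giving [9, 12].

[9, 12]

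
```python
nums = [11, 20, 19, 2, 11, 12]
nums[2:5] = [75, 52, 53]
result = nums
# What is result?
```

nums starts as [11, 20, 19, 2, 11, 12] (length 6). The slice nums[2:5] covers indices [2, 3, 4] with values [19, 2, 11]. Replacing that slice with [75, 52, 53] (same length) produces [11, 20, 75, 52, 53, 12].

[11, 20, 75, 52, 53, 12]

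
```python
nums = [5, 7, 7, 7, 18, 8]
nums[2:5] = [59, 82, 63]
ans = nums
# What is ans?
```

nums starts as [5, 7, 7, 7, 18, 8] (length 6). The slice nums[2:5] covers indices [2, 3, 4] with values [7, 7, 18]. Replacing that slice with [59, 82, 63] (same length) produces [5, 7, 59, 82, 63, 8].

[5, 7, 59, 82, 63, 8]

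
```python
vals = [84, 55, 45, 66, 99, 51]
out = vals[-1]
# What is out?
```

vals has length 6. Negative index -1 maps to positive index 6 + (-1) = 5. vals[5] = 51.

51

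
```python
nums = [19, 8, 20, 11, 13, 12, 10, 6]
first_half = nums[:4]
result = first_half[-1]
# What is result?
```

nums has length 8. The slice nums[:4] selects indices [0, 1, 2, 3] (0->19, 1->8, 2->20, 3->11), giving [19, 8, 20, 11]. So first_half = [19, 8, 20, 11]. Then first_half[-1] = 11.

11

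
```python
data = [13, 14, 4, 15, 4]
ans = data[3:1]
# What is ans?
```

data has length 5. The slice data[3:1] resolves to an empty index range, so the result is [].

[]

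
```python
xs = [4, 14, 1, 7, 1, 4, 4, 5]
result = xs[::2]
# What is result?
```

xs has length 8. The slice xs[::2] selects indices [0, 2, 4, 6] (0->4, 2->1, 4->1, 6->4), giving [4, 1, 1, 4].

[4, 1, 1, 4]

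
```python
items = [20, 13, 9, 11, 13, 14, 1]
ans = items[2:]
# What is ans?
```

items has length 7. The slice items[2:] selects indices [2, 3, 4, 5, 6] (2->9, 3->11, 4->13, 5->14, 6->1), giving [9, 11, 13, 14, 1].

[9, 11, 13, 14, 1]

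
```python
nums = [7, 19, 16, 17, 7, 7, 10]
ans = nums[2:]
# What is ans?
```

nums has length 7. The slice nums[2:] selects indices [2, 3, 4, 5, 6] (2->16, 3->17, 4->7, 5->7, 6->10), giving [16, 17, 7, 7, 10].

[16, 17, 7, 7, 10]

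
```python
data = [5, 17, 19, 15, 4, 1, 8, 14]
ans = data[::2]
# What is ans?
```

data has length 8. The slice data[::2] selects indices [0, 2, 4, 6] (0->5, 2->19, 4->4, 6->8), giving [5, 19, 4, 8].

[5, 19, 4, 8]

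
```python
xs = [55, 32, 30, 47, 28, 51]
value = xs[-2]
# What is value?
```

xs has length 6. Negative index -2 maps to positive index 6 + (-2) = 4. xs[4] = 28.

28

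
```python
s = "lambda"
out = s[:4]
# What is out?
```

s has length 6. The slice s[:4] selects indices [0, 1, 2, 3] (0->'l', 1->'a', 2->'m', 3->'b'), giving 'lamb'.

'lamb'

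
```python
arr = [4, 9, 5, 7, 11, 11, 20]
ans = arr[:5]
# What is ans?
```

arr has length 7. The slice arr[:5] selects indices [0, 1, 2, 3, 4] (0->4, 1->9, 2->5, 3->7, 4->11), giving [4, 9, 5, 7, 11].

[4, 9, 5, 7, 11]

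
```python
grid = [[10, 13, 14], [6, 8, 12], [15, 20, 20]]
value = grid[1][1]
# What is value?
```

grid[1] = [6, 8, 12]. Taking column 1 of that row yields 8.

8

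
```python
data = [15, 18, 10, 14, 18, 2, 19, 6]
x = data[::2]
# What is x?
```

data has length 8. The slice data[::2] selects indices [0, 2, 4, 6] (0->15, 2->10, 4->18, 6->19), giving [15, 10, 18, 19].

[15, 10, 18, 19]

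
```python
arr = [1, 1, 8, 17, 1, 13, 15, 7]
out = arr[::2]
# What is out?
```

arr has length 8. The slice arr[::2] selects indices [0, 2, 4, 6] (0->1, 2->8, 4->1, 6->15), giving [1, 8, 1, 15].

[1, 8, 1, 15]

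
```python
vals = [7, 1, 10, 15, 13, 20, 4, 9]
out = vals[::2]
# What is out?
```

vals has length 8. The slice vals[::2] selects indices [0, 2, 4, 6] (0->7, 2->10, 4->13, 6->4), giving [7, 10, 13, 4].

[7, 10, 13, 4]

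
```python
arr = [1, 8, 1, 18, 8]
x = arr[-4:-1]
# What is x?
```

arr has length 5. The slice arr[-4:-1] selects indices [1, 2, 3] (1->8, 2->1, 3->18), giving [8, 1, 18].

[8, 1, 18]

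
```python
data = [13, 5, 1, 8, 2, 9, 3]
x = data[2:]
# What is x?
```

data has length 7. The slice data[2:] selects indices [2, 3, 4, 5, 6] (2->1, 3->8, 4->2, 5->9, 6->3), giving [1, 8, 2, 9, 3].

[1, 8, 2, 9, 3]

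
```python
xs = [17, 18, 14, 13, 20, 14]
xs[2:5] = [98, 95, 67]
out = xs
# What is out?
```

xs starts as [17, 18, 14, 13, 20, 14] (length 6). The slice xs[2:5] covers indices [2, 3, 4] with values [14, 13, 20]. Replacing that slice with [98, 95, 67] (same length) produces [17, 18, 98, 95, 67, 14].

[17, 18, 98, 95, 67, 14]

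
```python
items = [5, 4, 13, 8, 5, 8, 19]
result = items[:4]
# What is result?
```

items has length 7. The slice items[:4] selects indices [0, 1, 2, 3] (0->5, 1->4, 2->13, 3->8), giving [5, 4, 13, 8].

[5, 4, 13, 8]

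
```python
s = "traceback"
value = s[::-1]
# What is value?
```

s has length 9. The slice s[::-1] selects indices [8, 7, 6, 5, 4, 3, 2, 1, 0] (8->'k', 7->'c', 6->'a', 5->'b', 4->'e', 3->'c', 2->'a', 1->'r', 0->'t'), giving 'kcabecart'.

'kcabecart'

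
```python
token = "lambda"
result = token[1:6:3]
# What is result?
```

token has length 6. The slice token[1:6:3] selects indices [1, 4] (1->'a', 4->'d'), giving 'ad'.

'ad'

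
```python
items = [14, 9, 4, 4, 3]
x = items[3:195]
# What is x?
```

items has length 5. The slice items[3:195] selects indices [3, 4] (3->4, 4->3), giving [4, 3].

[4, 3]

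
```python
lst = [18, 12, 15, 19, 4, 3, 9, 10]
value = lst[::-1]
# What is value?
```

lst has length 8. The slice lst[::-1] selects indices [7, 6, 5, 4, 3, 2, 1, 0] (7->10, 6->9, 5->3, 4->4, 3->19, 2->15, 1->12, 0->18), giving [10, 9, 3, 4, 19, 15, 12, 18].

[10, 9, 3, 4, 19, 15, 12, 18]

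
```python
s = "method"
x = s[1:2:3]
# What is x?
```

s has length 6. The slice s[1:2:3] selects indices [1] (1->'e'), giving 'e'.

'e'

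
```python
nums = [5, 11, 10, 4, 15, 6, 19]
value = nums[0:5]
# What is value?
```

nums has length 7. The slice nums[0:5] selects indices [0, 1, 2, 3, 4] (0->5, 1->11, 2->10, 3->4, 4->15), giving [5, 11, 10, 4, 15].

[5, 11, 10, 4, 15]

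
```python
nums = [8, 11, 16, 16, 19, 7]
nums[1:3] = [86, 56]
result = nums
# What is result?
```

nums starts as [8, 11, 16, 16, 19, 7] (length 6). The slice nums[1:3] covers indices [1, 2] with values [11, 16]. Replacing that slice with [86, 56] (same length) produces [8, 86, 56, 16, 19, 7].

[8, 86, 56, 16, 19, 7]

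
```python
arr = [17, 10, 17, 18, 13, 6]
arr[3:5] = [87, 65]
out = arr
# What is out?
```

arr starts as [17, 10, 17, 18, 13, 6] (length 6). The slice arr[3:5] covers indices [3, 4] with values [18, 13]. Replacing that slice with [87, 65] (same length) produces [17, 10, 17, 87, 65, 6].

[17, 10, 17, 87, 65, 6]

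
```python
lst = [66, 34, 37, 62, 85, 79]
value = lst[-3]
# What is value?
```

lst has length 6. Negative index -3 maps to positive index 6 + (-3) = 3. lst[3] = 62.

62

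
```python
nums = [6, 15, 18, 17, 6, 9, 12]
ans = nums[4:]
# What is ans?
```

nums has length 7. The slice nums[4:] selects indices [4, 5, 6] (4->6, 5->9, 6->12), giving [6, 9, 12].

[6, 9, 12]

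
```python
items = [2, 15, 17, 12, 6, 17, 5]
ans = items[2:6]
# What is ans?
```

items has length 7. The slice items[2:6] selects indices [2, 3, 4, 5] (2->17, 3->12, 4->6, 5->17), giving [17, 12, 6, 17].

[17, 12, 6, 17]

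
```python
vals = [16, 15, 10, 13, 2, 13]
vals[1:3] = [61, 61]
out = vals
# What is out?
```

vals starts as [16, 15, 10, 13, 2, 13] (length 6). The slice vals[1:3] covers indices [1, 2] with values [15, 10]. Replacing that slice with [61, 61] (same length) produces [16, 61, 61, 13, 2, 13].

[16, 61, 61, 13, 2, 13]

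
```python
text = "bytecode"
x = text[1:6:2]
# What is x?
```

text has length 8. The slice text[1:6:2] selects indices [1, 3, 5] (1->'y', 3->'e', 5->'o'), giving 'yeo'.

'yeo'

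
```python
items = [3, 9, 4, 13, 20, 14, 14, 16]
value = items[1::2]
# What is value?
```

items has length 8. The slice items[1::2] selects indices [1, 3, 5, 7] (1->9, 3->13, 5->14, 7->16), giving [9, 13, 14, 16].

[9, 13, 14, 16]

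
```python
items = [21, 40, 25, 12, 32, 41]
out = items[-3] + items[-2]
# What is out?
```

items has length 6. Negative index -3 maps to positive index 6 + (-3) = 3. items[3] = 12.
items has length 6. Negative index -2 maps to positive index 6 + (-2) = 4. items[4] = 32.
Sum: 12 + 32 = 44.

44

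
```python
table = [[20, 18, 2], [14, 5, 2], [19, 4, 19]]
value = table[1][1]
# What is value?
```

table[1] = [14, 5, 2]. Taking column 1 of that row yields 5.

5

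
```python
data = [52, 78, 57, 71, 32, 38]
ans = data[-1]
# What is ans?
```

data has length 6. Negative index -1 maps to positive index 6 + (-1) = 5. data[5] = 38.

38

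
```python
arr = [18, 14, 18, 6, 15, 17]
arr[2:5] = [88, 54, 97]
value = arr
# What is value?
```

arr starts as [18, 14, 18, 6, 15, 17] (length 6). The slice arr[2:5] covers indices [2, 3, 4] with values [18, 6, 15]. Replacing that slice with [88, 54, 97] (same length) produces [18, 14, 88, 54, 97, 17].

[18, 14, 88, 54, 97, 17]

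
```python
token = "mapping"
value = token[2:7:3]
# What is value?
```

token has length 7. The slice token[2:7:3] selects indices [2, 5] (2->'p', 5->'n'), giving 'pn'.

'pn'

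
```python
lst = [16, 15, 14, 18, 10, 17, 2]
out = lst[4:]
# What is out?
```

lst has length 7. The slice lst[4:] selects indices [4, 5, 6] (4->10, 5->17, 6->2), giving [10, 17, 2].

[10, 17, 2]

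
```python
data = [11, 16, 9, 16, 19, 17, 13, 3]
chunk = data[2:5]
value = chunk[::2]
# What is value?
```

data has length 8. The slice data[2:5] selects indices [2, 3, 4] (2->9, 3->16, 4->19), giving [9, 16, 19]. So chunk = [9, 16, 19]. chunk has length 3. The slice chunk[::2] selects indices [0, 2] (0->9, 2->19), giving [9, 19].

[9, 19]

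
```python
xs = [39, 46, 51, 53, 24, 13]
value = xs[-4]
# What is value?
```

xs has length 6. Negative index -4 maps to positive index 6 + (-4) = 2. xs[2] = 51.

51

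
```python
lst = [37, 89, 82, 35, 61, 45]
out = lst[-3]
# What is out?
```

lst has length 6. Negative index -3 maps to positive index 6 + (-3) = 3. lst[3] = 35.

35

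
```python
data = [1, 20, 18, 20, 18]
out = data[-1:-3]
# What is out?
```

data has length 5. The slice data[-1:-3] resolves to an empty index range, so the result is [].

[]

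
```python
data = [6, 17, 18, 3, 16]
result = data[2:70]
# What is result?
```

data has length 5. The slice data[2:70] selects indices [2, 3, 4] (2->18, 3->3, 4->16), giving [18, 3, 16].

[18, 3, 16]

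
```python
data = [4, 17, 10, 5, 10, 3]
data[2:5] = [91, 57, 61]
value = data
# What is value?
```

data starts as [4, 17, 10, 5, 10, 3] (length 6). The slice data[2:5] covers indices [2, 3, 4] with values [10, 5, 10]. Replacing that slice with [91, 57, 61] (same length) produces [4, 17, 91, 57, 61, 3].

[4, 17, 91, 57, 61, 3]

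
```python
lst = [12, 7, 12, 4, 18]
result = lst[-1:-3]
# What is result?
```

lst has length 5. The slice lst[-1:-3] resolves to an empty index range, so the result is [].

[]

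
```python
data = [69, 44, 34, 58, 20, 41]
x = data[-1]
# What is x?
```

data has length 6. Negative index -1 maps to positive index 6 + (-1) = 5. data[5] = 41.

41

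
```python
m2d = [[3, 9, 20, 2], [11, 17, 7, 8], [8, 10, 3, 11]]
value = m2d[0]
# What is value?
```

m2d has 3 rows. Row 0 is [3, 9, 20, 2].

[3, 9, 20, 2]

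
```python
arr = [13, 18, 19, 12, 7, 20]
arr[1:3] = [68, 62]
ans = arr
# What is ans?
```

arr starts as [13, 18, 19, 12, 7, 20] (length 6). The slice arr[1:3] covers indices [1, 2] with values [18, 19]. Replacing that slice with [68, 62] (same length) produces [13, 68, 62, 12, 7, 20].

[13, 68, 62, 12, 7, 20]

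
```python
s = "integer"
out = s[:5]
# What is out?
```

s has length 7. The slice s[:5] selects indices [0, 1, 2, 3, 4] (0->'i', 1->'n', 2->'t', 3->'e', 4->'g'), giving 'integ'.

'integ'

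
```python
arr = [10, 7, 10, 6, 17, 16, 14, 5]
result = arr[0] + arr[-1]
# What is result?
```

arr has length 8. arr[0] = 10.
arr has length 8. Negative index -1 maps to positive index 8 + (-1) = 7. arr[7] = 5.
Sum: 10 + 5 = 15.

15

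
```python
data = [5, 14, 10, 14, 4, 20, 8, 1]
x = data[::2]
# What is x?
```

data has length 8. The slice data[::2] selects indices [0, 2, 4, 6] (0->5, 2->10, 4->4, 6->8), giving [5, 10, 4, 8].

[5, 10, 4, 8]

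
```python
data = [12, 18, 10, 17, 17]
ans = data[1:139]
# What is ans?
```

data has length 5. The slice data[1:139] selects indices [1, 2, 3, 4] (1->18, 2->10, 3->17, 4->17), giving [18, 10, 17, 17].

[18, 10, 17, 17]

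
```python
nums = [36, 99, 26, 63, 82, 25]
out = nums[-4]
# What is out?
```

nums has length 6. Negative index -4 maps to positive index 6 + (-4) = 2. nums[2] = 26.

26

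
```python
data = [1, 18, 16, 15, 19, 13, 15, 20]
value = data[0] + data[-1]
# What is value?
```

data has length 8. data[0] = 1.
data has length 8. Negative index -1 maps to positive index 8 + (-1) = 7. data[7] = 20.
Sum: 1 + 20 = 21.

21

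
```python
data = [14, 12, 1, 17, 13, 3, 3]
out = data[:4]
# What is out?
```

data has length 7. The slice data[:4] selects indices [0, 1, 2, 3] (0->14, 1->12, 2->1, 3->17), giving [14, 12, 1, 17].

[14, 12, 1, 17]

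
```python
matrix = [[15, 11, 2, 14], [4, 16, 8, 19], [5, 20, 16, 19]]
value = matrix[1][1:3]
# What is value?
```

matrix[1] = [4, 16, 8, 19]. matrix[1] has length 4. The slice matrix[1][1:3] selects indices [1, 2] (1->16, 2->8), giving [16, 8].

[16, 8]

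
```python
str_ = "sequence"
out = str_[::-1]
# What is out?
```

str_ has length 8. The slice str_[::-1] selects indices [7, 6, 5, 4, 3, 2, 1, 0] (7->'e', 6->'c', 5->'n', 4->'e', 3->'u', 2->'q', 1->'e', 0->'s'), giving 'ecneuqes'.

'ecneuqes'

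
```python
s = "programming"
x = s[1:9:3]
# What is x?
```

s has length 11. The slice s[1:9:3] selects indices [1, 4, 7] (1->'r', 4->'r', 7->'m'), giving 'rrm'.

'rrm'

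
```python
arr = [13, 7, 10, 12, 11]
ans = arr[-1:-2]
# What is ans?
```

arr has length 5. The slice arr[-1:-2] resolves to an empty index range, so the result is [].

[]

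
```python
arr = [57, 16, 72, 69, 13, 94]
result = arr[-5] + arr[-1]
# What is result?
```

arr has length 6. Negative index -5 maps to positive index 6 + (-5) = 1. arr[1] = 16.
arr has length 6. Negative index -1 maps to positive index 6 + (-1) = 5. arr[5] = 94.
Sum: 16 + 94 = 110.

110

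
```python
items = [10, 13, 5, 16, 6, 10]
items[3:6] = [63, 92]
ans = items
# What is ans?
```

items starts as [10, 13, 5, 16, 6, 10] (length 6). The slice items[3:6] covers indices [3, 4, 5] with values [16, 6, 10]. Replacing that slice with [63, 92] (different length) produces [10, 13, 5, 63, 92].

[10, 13, 5, 63, 92]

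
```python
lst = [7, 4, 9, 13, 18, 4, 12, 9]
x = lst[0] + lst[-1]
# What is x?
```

lst has length 8. lst[0] = 7.
lst has length 8. Negative index -1 maps to positive index 8 + (-1) = 7. lst[7] = 9.
Sum: 7 + 9 = 16.

16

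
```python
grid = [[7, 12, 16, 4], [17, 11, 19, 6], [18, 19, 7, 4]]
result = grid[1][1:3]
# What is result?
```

grid[1] = [17, 11, 19, 6]. grid[1] has length 4. The slice grid[1][1:3] selects indices [1, 2] (1->11, 2->19), giving [11, 19].

[11, 19]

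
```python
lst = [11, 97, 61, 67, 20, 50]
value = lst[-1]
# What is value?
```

lst has length 6. Negative index -1 maps to positive index 6 + (-1) = 5. lst[5] = 50.

50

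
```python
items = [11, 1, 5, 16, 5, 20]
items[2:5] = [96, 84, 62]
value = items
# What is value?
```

items starts as [11, 1, 5, 16, 5, 20] (length 6). The slice items[2:5] covers indices [2, 3, 4] with values [5, 16, 5]. Replacing that slice with [96, 84, 62] (same length) produces [11, 1, 96, 84, 62, 20].

[11, 1, 96, 84, 62, 20]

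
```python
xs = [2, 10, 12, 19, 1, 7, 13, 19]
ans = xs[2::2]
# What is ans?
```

xs has length 8. The slice xs[2::2] selects indices [2, 4, 6] (2->12, 4->1, 6->13), giving [12, 1, 13].

[12, 1, 13]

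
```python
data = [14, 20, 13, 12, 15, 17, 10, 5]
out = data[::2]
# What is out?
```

data has length 8. The slice data[::2] selects indices [0, 2, 4, 6] (0->14, 2->13, 4->15, 6->10), giving [14, 13, 15, 10].

[14, 13, 15, 10]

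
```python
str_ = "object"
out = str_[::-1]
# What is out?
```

str_ has length 6. The slice str_[::-1] selects indices [5, 4, 3, 2, 1, 0] (5->'t', 4->'c', 3->'e', 2->'j', 1->'b', 0->'o'), giving 'tcejbo'.

'tcejbo'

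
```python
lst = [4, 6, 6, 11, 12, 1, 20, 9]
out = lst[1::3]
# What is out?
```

lst has length 8. The slice lst[1::3] selects indices [1, 4, 7] (1->6, 4->12, 7->9), giving [6, 12, 9].

[6, 12, 9]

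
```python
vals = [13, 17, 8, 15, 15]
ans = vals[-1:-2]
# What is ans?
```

vals has length 5. The slice vals[-1:-2] resolves to an empty index range, so the result is [].

[]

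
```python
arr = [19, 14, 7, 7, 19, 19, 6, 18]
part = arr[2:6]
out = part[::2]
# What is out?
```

arr has length 8. The slice arr[2:6] selects indices [2, 3, 4, 5] (2->7, 3->7, 4->19, 5->19), giving [7, 7, 19, 19]. So part = [7, 7, 19, 19]. part has length 4. The slice part[::2] selects indices [0, 2] (0->7, 2->19), giving [7, 19].

[7, 19]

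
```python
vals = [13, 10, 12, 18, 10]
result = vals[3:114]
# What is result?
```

vals has length 5. The slice vals[3:114] selects indices [3, 4] (3->18, 4->10), giving [18, 10].

[18, 10]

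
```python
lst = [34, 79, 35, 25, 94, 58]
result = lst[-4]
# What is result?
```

lst has length 6. Negative index -4 maps to positive index 6 + (-4) = 2. lst[2] = 35.

35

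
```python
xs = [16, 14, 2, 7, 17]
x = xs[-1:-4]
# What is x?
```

xs has length 5. The slice xs[-1:-4] resolves to an empty index range, so the result is [].

[]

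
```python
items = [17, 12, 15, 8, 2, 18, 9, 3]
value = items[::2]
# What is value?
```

items has length 8. The slice items[::2] selects indices [0, 2, 4, 6] (0->17, 2->15, 4->2, 6->9), giving [17, 15, 2, 9].

[17, 15, 2, 9]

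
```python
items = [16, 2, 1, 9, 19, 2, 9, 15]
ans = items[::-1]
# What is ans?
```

items has length 8. The slice items[::-1] selects indices [7, 6, 5, 4, 3, 2, 1, 0] (7->15, 6->9, 5->2, 4->19, 3->9, 2->1, 1->2, 0->16), giving [15, 9, 2, 19, 9, 1, 2, 16].

[15, 9, 2, 19, 9, 1, 2, 16]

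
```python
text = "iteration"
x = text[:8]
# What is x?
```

text has length 9. The slice text[:8] selects indices [0, 1, 2, 3, 4, 5, 6, 7] (0->'i', 1->'t', 2->'e', 3->'r', 4->'a', 5->'t', 6->'i', 7->'o'), giving 'iteratio'.

'iteratio'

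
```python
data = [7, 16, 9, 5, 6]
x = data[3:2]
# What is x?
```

data has length 5. The slice data[3:2] resolves to an empty index range, so the result is [].

[]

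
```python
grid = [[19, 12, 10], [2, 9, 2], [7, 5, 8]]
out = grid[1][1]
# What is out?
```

grid[1] = [2, 9, 2]. Taking column 1 of that row yields 9.

9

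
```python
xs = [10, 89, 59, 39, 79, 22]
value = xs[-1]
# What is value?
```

xs has length 6. Negative index -1 maps to positive index 6 + (-1) = 5. xs[5] = 22.

22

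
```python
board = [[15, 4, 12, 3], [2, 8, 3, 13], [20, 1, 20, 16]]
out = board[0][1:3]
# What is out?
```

board[0] = [15, 4, 12, 3]. board[0] has length 4. The slice board[0][1:3] selects indices [1, 2] (1->4, 2->12), giving [4, 12].

[4, 12]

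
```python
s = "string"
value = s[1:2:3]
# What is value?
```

s has length 6. The slice s[1:2:3] selects indices [1] (1->'t'), giving 't'.

't'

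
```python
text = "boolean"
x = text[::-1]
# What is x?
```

text has length 7. The slice text[::-1] selects indices [6, 5, 4, 3, 2, 1, 0] (6->'n', 5->'a', 4->'e', 3->'l', 2->'o', 1->'o', 0->'b'), giving 'naeloob'.

'naeloob'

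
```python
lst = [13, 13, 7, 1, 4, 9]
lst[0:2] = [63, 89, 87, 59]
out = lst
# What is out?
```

lst starts as [13, 13, 7, 1, 4, 9] (length 6). The slice lst[0:2] covers indices [0, 1] with values [13, 13]. Replacing that slice with [63, 89, 87, 59] (different length) produces [63, 89, 87, 59, 7, 1, 4, 9].

[63, 89, 87, 59, 7, 1, 4, 9]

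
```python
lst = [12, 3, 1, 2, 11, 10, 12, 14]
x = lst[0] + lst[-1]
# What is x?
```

lst has length 8. lst[0] = 12.
lst has length 8. Negative index -1 maps to positive index 8 + (-1) = 7. lst[7] = 14.
Sum: 12 + 14 = 26.

26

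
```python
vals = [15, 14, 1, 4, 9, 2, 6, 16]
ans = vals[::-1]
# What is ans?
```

vals has length 8. The slice vals[::-1] selects indices [7, 6, 5, 4, 3, 2, 1, 0] (7->16, 6->6, 5->2, 4->9, 3->4, 2->1, 1->14, 0->15), giving [16, 6, 2, 9, 4, 1, 14, 15].

[16, 6, 2, 9, 4, 1, 14, 15]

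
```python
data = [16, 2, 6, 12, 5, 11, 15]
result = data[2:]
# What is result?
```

data has length 7. The slice data[2:] selects indices [2, 3, 4, 5, 6] (2->6, 3->12, 4->5, 5->11, 6->15), giving [6, 12, 5, 11, 15].

[6, 12, 5, 11, 15]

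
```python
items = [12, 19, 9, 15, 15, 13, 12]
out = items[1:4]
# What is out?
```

items has length 7. The slice items[1:4] selects indices [1, 2, 3] (1->19, 2->9, 3->15), giving [19, 9, 15].

[19, 9, 15]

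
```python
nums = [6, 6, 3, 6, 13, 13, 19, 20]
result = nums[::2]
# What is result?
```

nums has length 8. The slice nums[::2] selects indices [0, 2, 4, 6] (0->6, 2->3, 4->13, 6->19), giving [6, 3, 13, 19].

[6, 3, 13, 19]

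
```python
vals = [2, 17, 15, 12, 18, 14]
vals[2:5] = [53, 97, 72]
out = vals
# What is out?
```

vals starts as [2, 17, 15, 12, 18, 14] (length 6). The slice vals[2:5] covers indices [2, 3, 4] with values [15, 12, 18]. Replacing that slice with [53, 97, 72] (same length) produces [2, 17, 53, 97, 72, 14].

[2, 17, 53, 97, 72, 14]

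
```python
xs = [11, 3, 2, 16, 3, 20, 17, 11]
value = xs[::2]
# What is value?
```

xs has length 8. The slice xs[::2] selects indices [0, 2, 4, 6] (0->11, 2->2, 4->3, 6->17), giving [11, 2, 3, 17].

[11, 2, 3, 17]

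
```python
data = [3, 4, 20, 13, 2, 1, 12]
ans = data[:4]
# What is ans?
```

data has length 7. The slice data[:4] selects indices [0, 1, 2, 3] (0->3, 1->4, 2->20, 3->13), giving [3, 4, 20, 13].

[3, 4, 20, 13]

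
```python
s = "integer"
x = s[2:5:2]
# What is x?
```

s has length 7. The slice s[2:5:2] selects indices [2, 4] (2->'t', 4->'g'), giving 'tg'.

'tg'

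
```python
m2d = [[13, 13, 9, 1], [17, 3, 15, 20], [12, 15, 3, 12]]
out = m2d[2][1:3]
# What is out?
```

m2d[2] = [12, 15, 3, 12]. m2d[2] has length 4. The slice m2d[2][1:3] selects indices [1, 2] (1->15, 2->3), giving [15, 3].

[15, 3]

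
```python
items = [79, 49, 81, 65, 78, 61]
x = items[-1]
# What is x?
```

items has length 6. Negative index -1 maps to positive index 6 + (-1) = 5. items[5] = 61.

61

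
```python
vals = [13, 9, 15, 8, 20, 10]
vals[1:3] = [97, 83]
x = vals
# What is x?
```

vals starts as [13, 9, 15, 8, 20, 10] (length 6). The slice vals[1:3] covers indices [1, 2] with values [9, 15]. Replacing that slice with [97, 83] (same length) produces [13, 97, 83, 8, 20, 10].

[13, 97, 83, 8, 20, 10]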